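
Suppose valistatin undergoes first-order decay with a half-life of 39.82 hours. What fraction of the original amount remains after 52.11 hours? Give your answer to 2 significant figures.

n = 52.11/39.82 ≈ 1.3086 half-lives.
Fraction remaining = (1/2)^1.3086 ≈ 0.4037.

0.40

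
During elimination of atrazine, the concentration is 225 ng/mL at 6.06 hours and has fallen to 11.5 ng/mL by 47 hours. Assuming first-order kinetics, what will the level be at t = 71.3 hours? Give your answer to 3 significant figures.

1.97 ng/mL

Over Δt = 47 − 6.06 = 40.94 hours, the level fell by a factor of 225/11.5 ≈ 19.565.
n = log₂(19.565) ≈ 4.2902 half-lives, so t½ = 40.94/4.2902 ≈ 9.5426 hours.
From t = 47 to t = 71.3: 11.5 × (1/2)^((71.3−47)/9.5426) ≈ 1.9685 ng/mL.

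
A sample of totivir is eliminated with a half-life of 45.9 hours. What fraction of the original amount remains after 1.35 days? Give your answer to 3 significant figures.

0.613

1.35 days = 32.4 hours.
n = 32.4/45.9 ≈ 0.70588 half-lives.
Fraction remaining = (1/2)^0.70588 ≈ 0.61307.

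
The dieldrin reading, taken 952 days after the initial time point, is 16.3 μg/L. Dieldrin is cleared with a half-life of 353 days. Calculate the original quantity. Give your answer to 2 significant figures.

110 μg/L

Number of half-lives elapsed: n = 952/353 ≈ 2.6969.
A₀ = A × 2^n = 16.3 × 2^2.6969 = 16.3 × 6.484 ≈ 105.69 μg/L.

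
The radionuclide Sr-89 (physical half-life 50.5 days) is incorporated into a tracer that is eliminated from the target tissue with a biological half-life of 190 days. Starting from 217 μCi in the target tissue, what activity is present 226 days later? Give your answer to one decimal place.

4.3 μCi

1/t_eff = 1/t_phys + 1/t_biol = 1/50.5 + 1/190 = 0.025065 per day.
t_eff = 50.5 × 190 / (50.5 + 190) ≈ 39.896 days.
Remaining = 217 × (1/2)^(226/39.896) = 217 × (1/2)^5.6647 ≈ 4.2777 μCi.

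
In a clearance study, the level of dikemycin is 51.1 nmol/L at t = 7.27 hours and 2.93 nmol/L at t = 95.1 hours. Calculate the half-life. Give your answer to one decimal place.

21.3 hours

Over Δt = 95.1 − 7.27 = 87.83 hours, the level fell by a factor of 51.1/2.93 ≈ 17.44.
n = log₂(17.44) ≈ 4.1244 half-lives, so t½ = 87.83/4.1244 ≈ 21.295 hours.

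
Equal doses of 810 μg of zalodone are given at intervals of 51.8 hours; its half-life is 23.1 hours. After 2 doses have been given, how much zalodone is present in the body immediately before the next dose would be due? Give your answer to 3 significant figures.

The 2 doses were given 103.6, 51.8 hours ago.
Total = 810·(1/2)^(103.6/23.1) + 810·(1/2)^(51.8/23.1)
      = 36.175 + 171.18 ≈ 207.35 μg.

207 μg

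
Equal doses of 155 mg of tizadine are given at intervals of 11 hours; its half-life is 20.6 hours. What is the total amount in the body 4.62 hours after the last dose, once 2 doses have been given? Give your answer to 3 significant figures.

The 2 doses were given 15.62, 4.62 hours ago.
Total = 155·(1/2)^(15.62/20.6) + 155·(1/2)^(4.62/20.6)
      = 91.638 + 132.68 ≈ 224.32 mg.

224 mg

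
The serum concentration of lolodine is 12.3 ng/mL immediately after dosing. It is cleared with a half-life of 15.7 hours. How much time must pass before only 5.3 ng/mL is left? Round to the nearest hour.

Fraction remaining = 5.3/12.3 ≈ 0.43089.
n = log₂(12.3/5.3) = ln(2.3208)/ln 2 ≈ 1.2146 half-lives.
t = n × t½ = 1.2146 × 15.7 ≈ 19.069 hours.

19 hours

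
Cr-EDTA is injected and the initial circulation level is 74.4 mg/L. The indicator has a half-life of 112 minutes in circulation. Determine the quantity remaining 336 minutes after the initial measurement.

9.3 mg/L

Elapsed time is 3 half-lives (336/112).
Each half-life halves the amount: 74.4 × (1/2)^3 = 74.4/8 = 9.3 mg/L.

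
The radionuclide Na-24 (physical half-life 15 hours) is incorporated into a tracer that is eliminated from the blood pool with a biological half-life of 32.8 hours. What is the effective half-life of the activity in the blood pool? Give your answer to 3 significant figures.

1/t_eff = 1/t_phys + 1/t_biol = 1/15 + 1/32.8 = 0.097154 per hour.
t_eff = 15 × 32.8 / (15 + 32.8) ≈ 10.293 hours.

10.3 hours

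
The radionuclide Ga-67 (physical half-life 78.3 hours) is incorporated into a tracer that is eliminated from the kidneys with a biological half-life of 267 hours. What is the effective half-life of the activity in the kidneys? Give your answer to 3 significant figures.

60.5 hours

1/t_eff = 1/t_phys + 1/t_biol = 1/78.3 + 1/267 = 0.016517 per hour.
t_eff = 78.3 × 267 / (78.3 + 267) ≈ 60.545 hours.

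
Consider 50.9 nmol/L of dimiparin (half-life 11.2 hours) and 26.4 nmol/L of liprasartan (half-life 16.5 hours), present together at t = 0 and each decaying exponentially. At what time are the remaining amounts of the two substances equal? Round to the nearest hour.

33 hours

Set 50.9·(1/2)^(t/11.2) = 26.4·(1/2)^(t/16.5).
Taking log₂: log₂(50.9/26.4) = t·(1/11.2 − 1/16.5).
log₂(1.928) = 0.94713; 1/11.2 − 1/16.5 = 0.02868.
t = 0.94713 / 0.02868 ≈ 33.024 hours.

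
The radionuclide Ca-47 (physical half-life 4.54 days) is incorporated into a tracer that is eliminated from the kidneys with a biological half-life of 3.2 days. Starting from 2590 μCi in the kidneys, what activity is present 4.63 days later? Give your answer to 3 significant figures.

1/t_eff = 1/t_phys + 1/t_biol = 1/4.54 + 1/3.2 = 0.53276 per day.
t_eff = 4.54 × 3.2 / (4.54 + 3.2) ≈ 1.877 days.
Remaining = 2590 × (1/2)^(4.63/1.877) = 2590 × (1/2)^2.4667 ≈ 468.54 μCi.

469 μCi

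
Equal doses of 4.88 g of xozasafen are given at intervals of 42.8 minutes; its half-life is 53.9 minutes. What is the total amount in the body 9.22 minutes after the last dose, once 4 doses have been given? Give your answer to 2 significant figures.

9.1 g

The 4 doses were given 137.62, 94.82, 52.02, 9.22 minutes ago.
Total = 4.88·(1/2)^(137.62/53.9) + 4.88·(1/2)^(94.82/53.9) + 4.88·(1/2)^(52.02/53.9) + 4.88·(1/2)^(9.22/53.9)
      = 0.83141 + 1.4416 + 2.4997 + 4.3344 ≈ 9.1071 g.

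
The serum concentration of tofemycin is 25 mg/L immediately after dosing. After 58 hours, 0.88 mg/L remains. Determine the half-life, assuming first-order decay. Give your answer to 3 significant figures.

12.0 hours

A/A₀ = 0.88/25 ≈ 0.0352.
n = log₂(28.409) ≈ 4.8283 half-lives elapsed in 58 hours.
t½ = 58/4.8283 ≈ 12.013 hours.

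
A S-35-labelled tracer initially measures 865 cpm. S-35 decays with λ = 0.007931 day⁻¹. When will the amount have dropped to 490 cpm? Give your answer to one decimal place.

t½ = ln 2 / λ = 0.69315 / 0.007931 ≈ 87.397 days.
Fraction remaining = 490/865 ≈ 0.56647.
n = log₂(865/490) = ln(1.7653)/ln 2 ≈ 0.81992 half-lives.
t = n × t½ = 0.81992 × 87.397 ≈ 71.659 days.

71.7 days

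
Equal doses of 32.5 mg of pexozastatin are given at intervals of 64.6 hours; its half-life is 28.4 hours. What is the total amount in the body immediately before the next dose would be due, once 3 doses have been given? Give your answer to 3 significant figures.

The 3 doses were given 193.8, 129.2, 64.6 hours ago.
Total = 32.5·(1/2)^(193.8/28.4) + 32.5·(1/2)^(129.2/28.4) + 32.5·(1/2)^(64.6/28.4)
      = 0.28686 + 1.3881 + 6.7165 ≈ 8.3915 mg.

8.39 mg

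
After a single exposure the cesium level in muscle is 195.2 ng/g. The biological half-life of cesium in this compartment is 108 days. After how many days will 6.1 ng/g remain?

6.1/195.2 = 1/32, so 5 half-lives have elapsed.
t = 5 × 108 = 540 days.

540 days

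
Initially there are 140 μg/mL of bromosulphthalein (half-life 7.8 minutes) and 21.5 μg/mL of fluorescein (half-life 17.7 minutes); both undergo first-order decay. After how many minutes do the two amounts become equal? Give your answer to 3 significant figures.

37.7 minutes

Set 140·(1/2)^(t/7.8) = 21.5·(1/2)^(t/17.7).
Taking log₂: log₂(140/21.5) = t·(1/7.8 − 1/17.7).
log₂(6.5116) = 2.703; 1/7.8 − 1/17.7 = 0.071708.
t = 2.703 / 0.071708 ≈ 37.695 minutes.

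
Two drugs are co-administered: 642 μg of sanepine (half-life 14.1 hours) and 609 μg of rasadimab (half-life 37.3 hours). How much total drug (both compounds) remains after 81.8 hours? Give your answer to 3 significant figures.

sanepine: 642 × (1/2)^(81.8/14.1) = 642 × (1/2)^5.8014 ≈ 11.512 μg.
rasadimab: 609 × (1/2)^(81.8/37.3) = 609 × (1/2)^2.193 ≈ 133.18 μg.
Total = 11.512 + 133.18 ≈ 144.69 μg.

145 μg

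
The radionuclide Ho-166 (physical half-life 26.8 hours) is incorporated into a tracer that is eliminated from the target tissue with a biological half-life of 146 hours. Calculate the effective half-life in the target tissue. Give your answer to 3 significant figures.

1/t_eff = 1/t_phys + 1/t_biol = 1/26.8 + 1/146 = 0.044163 per hour.
t_eff = 26.8 × 146 / (26.8 + 146) ≈ 22.644 hours.

22.6 hours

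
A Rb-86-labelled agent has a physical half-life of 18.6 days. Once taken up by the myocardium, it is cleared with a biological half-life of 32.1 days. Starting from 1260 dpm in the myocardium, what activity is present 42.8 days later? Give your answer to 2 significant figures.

1/t_eff = 1/t_phys + 1/t_biol = 1/18.6 + 1/32.1 = 0.084916 per day.
t_eff = 18.6 × 32.1 / (18.6 + 32.1) ≈ 11.776 days.
Remaining = 1260 × (1/2)^(42.8/11.776) = 1260 × (1/2)^3.6344 ≈ 101.46 dpm.

100 dpm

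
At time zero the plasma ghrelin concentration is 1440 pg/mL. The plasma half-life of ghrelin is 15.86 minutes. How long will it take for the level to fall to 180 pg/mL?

47.58 minutes

180/1440 = 1/8, so 3 half-lives have elapsed.
t = 3 × 15.86 = 47.58 minutes.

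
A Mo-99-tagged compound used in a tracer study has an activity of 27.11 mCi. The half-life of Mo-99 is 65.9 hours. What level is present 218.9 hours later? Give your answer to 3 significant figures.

2.71 mCi

Number of half-lives: n = 218.9/65.9 ≈ 3.3217.
Remaining = 27.11 × (1/2)^3.3217 = 27.11 × 0.10002 ≈ 2.7114 mCi.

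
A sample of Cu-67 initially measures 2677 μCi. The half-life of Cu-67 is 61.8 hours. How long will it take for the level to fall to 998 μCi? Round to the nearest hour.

Fraction remaining = 998/2677 ≈ 0.37281.
n = log₂(2677/998) = ln(2.6824)/ln 2 ≈ 1.4235 half-lives.
t = n × t½ = 1.4235 × 61.8 ≈ 87.973 hours.

88 hours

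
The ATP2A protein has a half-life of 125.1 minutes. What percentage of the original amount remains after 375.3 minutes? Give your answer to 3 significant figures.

12.5%

n = 375.3/125.1 ≈ 3 half-lives.
Fraction remaining = (1/2)^3 ≈ 0.125, i.e. 12.5%.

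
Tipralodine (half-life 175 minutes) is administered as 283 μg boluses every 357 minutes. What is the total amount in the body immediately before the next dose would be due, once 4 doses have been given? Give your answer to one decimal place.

90.6 μg

The 4 doses were given 1428, 1071, 714, 357 minutes ago.
Total = 283·(1/2)^(1428/175) + 283·(1/2)^(1071/175) + 283·(1/2)^(714/175) + 283·(1/2)^(357/175)
      = 0.98942 + 4.069 + 16.733 + 68.815 ≈ 90.607 μg.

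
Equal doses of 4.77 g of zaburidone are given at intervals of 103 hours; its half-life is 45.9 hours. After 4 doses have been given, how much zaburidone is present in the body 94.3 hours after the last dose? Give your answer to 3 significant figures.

The 4 doses were given 403.3, 300.3, 197.3, 94.3 hours ago.
Total = 4.77·(1/2)^(403.3/45.9) + 4.77·(1/2)^(300.3/45.9) + 4.77·(1/2)^(197.3/45.9) + 4.77·(1/2)^(94.3/45.9)
      = 0.010802 + 0.051172 + 0.24241 + 1.1483 ≈ 1.4527 g.

1.45 g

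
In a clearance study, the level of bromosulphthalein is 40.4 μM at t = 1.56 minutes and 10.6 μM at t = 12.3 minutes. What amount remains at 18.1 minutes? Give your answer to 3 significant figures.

Over Δt = 12.3 − 1.56 = 10.74 minutes, the level fell by a factor of 40.4/10.6 ≈ 3.8113.
n = log₂(3.8113) ≈ 1.9303 half-lives, so t½ = 10.74/1.9303 ≈ 5.5639 minutes.
From t = 12.3 to t = 18.1: 10.6 × (1/2)^((18.1−12.3)/5.5639) ≈ 5.1464 μM.

5.15 μM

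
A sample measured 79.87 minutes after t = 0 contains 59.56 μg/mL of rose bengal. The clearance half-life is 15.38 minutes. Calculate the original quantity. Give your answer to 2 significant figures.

2200 μg/mL

Number of half-lives elapsed: n = 79.87/15.38 ≈ 5.1931.
A₀ = A × 2^n = 59.56 × 2^5.1931 = 59.56 × 36.583 ≈ 2178.9 μg/mL.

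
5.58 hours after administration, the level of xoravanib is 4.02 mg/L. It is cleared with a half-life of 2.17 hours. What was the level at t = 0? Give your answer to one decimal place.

23.9 mg/L

Number of half-lives elapsed: n = 5.58/2.17 ≈ 2.5714.
A₀ = A × 2^n = 4.02 × 2^2.5714 = 4.02 × 5.944 ≈ 23.895 mg/L.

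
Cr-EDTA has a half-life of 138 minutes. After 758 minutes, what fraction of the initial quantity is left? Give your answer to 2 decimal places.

n = 758/138 ≈ 5.4928 half-lives.
Fraction remaining = (1/2)^5.4928 ≈ 0.022208.

0.02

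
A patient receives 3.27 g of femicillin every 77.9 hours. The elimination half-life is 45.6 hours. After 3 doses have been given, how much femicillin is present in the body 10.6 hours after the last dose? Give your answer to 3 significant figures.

3.90 g

The 3 doses were given 166.4, 88.5, 10.6 hours ago.
Total = 3.27·(1/2)^(166.4/45.6) + 3.27·(1/2)^(88.5/45.6) + 3.27·(1/2)^(10.6/45.6)
      = 0.26065 + 0.85175 + 2.7834 ≈ 3.8958 g.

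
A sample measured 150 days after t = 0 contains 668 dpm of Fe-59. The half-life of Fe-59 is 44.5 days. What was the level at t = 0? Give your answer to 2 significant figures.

Number of half-lives elapsed: n = 150/44.5 ≈ 3.3708.
A₀ = A × 2^n = 668 × 2^3.3708 = 668 × 10.344 ≈ 6910.1 dpm.

6900 dpm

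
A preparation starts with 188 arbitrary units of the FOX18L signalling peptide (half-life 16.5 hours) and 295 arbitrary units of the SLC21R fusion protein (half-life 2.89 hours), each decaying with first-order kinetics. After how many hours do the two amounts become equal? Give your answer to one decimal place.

Set 188·(1/2)^(t/16.5) = 295·(1/2)^(t/2.89).
Taking log₂: log₂(188/295) = t·(1/16.5 − 1/2.89).
log₂(0.63729) = -0.64998; 1/16.5 − 1/2.89 = -0.28541.
t = -0.64998 / -0.28541 ≈ 2.2773 hours.

2.3 hours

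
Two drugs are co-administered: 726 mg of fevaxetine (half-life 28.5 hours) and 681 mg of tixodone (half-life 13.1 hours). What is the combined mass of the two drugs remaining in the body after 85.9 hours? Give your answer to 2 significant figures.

fevaxetine: 726 × (1/2)^(85.9/28.5) = 726 × (1/2)^3.014 ≈ 89.871 mg.
tixodone: 681 × (1/2)^(85.9/13.1) = 681 × (1/2)^6.5573 ≈ 7.2313 mg.
Total = 89.871 + 7.2313 ≈ 97.103 mg.

97 mg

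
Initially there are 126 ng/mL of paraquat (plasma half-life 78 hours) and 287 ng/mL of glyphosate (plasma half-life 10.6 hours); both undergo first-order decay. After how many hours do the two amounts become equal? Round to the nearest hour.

15 hours

Set 126·(1/2)^(t/78) = 287·(1/2)^(t/10.6).
Taking log₂: log₂(126/287) = t·(1/78 − 1/10.6).
log₂(0.43902) = -1.1876; 1/78 − 1/10.6 = -0.081519.
t = -1.1876 / -0.081519 ≈ 14.569 hours.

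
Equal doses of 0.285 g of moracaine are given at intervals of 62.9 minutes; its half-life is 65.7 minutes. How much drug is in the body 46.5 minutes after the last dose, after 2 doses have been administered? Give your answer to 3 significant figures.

The 2 doses were given 109.4, 46.5 minutes ago.
Total = 0.285·(1/2)^(109.4/65.7) + 0.285·(1/2)^(46.5/65.7)
      = 0.089864 + 0.1745 ≈ 0.26436 g.

0.264 g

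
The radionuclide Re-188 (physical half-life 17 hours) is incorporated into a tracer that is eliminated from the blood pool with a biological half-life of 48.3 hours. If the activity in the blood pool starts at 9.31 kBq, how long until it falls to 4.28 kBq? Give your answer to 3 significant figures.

14.1 hours

1/t_eff = 1/t_phys + 1/t_biol = 1/17 + 1/48.3 = 0.079527 per hour.
t_eff = 17 × 48.3 / (17 + 48.3) ≈ 12.574 hours.
n = log₂(9.31/4.28) ≈ 1.1212; t = 1.1212 × 12.574 ≈ 14.098 hours.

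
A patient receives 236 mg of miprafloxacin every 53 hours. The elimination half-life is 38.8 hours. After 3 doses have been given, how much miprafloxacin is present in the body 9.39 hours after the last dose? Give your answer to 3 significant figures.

307 mg

The 3 doses were given 115.39, 62.39, 9.39 hours ago.
Total = 236·(1/2)^(115.39/38.8) + 236·(1/2)^(62.39/38.8) + 236·(1/2)^(9.39/38.8)
      = 30.037 + 77.421 + 199.55 ≈ 307.01 mg.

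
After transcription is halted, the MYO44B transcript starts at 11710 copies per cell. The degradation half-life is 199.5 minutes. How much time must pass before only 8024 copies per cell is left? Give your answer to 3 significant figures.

Fraction remaining = 8024/11710 ≈ 0.68523.
n = log₂(11710/8024) = ln(1.4594)/ln 2 ≈ 0.54535 half-lives.
t = n × t½ = 0.54535 × 199.5 ≈ 108.8 minutes.

109 minutes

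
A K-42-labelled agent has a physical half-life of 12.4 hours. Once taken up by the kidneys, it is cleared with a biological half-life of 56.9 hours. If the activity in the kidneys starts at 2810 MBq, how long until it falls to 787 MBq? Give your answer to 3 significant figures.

18.7 hours

1/t_eff = 1/t_phys + 1/t_biol = 1/12.4 + 1/56.9 = 0.09822 per hour.
t_eff = 12.4 × 56.9 / (12.4 + 56.9) ≈ 10.181 hours.
n = log₂(2810/787) ≈ 1.8361; t = 1.8361 × 10.181 ≈ 18.694 hours.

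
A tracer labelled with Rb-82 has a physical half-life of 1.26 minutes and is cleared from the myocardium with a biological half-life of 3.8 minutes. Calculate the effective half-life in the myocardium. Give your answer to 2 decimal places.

1/t_eff = 1/t_phys + 1/t_biol = 1/1.26 + 1/3.8 = 1.0568 per minute.
t_eff = 1.26 × 3.8 / (1.26 + 3.8) ≈ 0.94625 minutes.

0.95 minutes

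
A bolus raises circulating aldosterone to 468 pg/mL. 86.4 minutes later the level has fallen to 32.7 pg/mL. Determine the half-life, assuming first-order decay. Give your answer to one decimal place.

A/A₀ = 32.7/468 ≈ 0.069872.
n = log₂(14.312) ≈ 3.8391 half-lives elapsed in 86.4 minutes.
t½ = 86.4/3.8391 ≈ 22.505 minutes.

22.5 minutes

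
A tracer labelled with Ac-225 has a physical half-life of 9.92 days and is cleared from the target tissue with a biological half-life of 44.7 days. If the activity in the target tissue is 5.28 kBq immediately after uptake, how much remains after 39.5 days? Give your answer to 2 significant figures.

1/t_eff = 1/t_phys + 1/t_biol = 1/9.92 + 1/44.7 = 0.12318 per day.
t_eff = 9.92 × 44.7 / (9.92 + 44.7) ≈ 8.1183 days.
Remaining = 5.28 × (1/2)^(39.5/8.1183) = 5.28 × (1/2)^4.8655 ≈ 0.18112 kBq.

0.18 kBq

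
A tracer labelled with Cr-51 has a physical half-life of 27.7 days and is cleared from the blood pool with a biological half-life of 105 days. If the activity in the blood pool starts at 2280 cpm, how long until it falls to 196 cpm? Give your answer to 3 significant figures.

77.6 days

1/t_eff = 1/t_phys + 1/t_biol = 1/27.7 + 1/105 = 0.045625 per day.
t_eff = 27.7 × 105 / (27.7 + 105) ≈ 21.918 days.
n = log₂(2280/196) ≈ 3.5401; t = 3.5401 × 21.918 ≈ 77.592 days.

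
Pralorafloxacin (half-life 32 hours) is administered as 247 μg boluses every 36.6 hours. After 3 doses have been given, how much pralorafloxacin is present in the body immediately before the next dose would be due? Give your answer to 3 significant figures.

The 3 doses were given 109.8, 73.2, 36.6 hours ago.
Total = 247·(1/2)^(109.8/32) + 247·(1/2)^(73.2/32) + 247·(1/2)^(36.6/32)
      = 22.897 + 50.593 + 111.79 ≈ 185.28 μg.

185 μg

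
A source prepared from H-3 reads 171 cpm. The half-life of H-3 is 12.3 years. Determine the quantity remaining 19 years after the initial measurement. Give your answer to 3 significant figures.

58.6 cpm

Number of half-lives: n = 19/12.3 ≈ 1.5447.
Remaining = 171 × (1/2)^1.5447 = 171 × 0.34276 ≈ 58.613 cpm.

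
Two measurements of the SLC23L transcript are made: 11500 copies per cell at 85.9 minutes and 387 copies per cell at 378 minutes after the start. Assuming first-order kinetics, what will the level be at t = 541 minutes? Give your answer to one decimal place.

Over Δt = 378 − 85.9 = 292.1 minutes, the level fell by a factor of 11500/387 ≈ 29.716.
n = log₂(29.716) ≈ 4.8932 half-lives, so t½ = 292.1/4.8932 ≈ 59.696 minutes.
From t = 378 to t = 541: 387 × (1/2)^((541−378)/59.696) ≈ 58.31 copies per cell.

58.3 copies per cell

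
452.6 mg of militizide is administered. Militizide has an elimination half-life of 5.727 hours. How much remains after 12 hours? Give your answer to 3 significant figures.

Number of half-lives: n = 12/5.727 ≈ 2.0953.
Remaining = 452.6 × (1/2)^2.0953 = 452.6 × 0.23401 ≈ 105.91 mg.

106 mg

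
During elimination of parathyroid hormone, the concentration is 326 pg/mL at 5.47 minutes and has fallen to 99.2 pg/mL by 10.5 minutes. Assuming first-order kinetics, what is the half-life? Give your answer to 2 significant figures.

Over Δt = 10.5 − 5.47 = 5.03 minutes, the level fell by a factor of 326/99.2 ≈ 3.2863.
n = log₂(3.2863) ≈ 1.7165 half-lives, so t½ = 5.03/1.7165 ≈ 2.9304 minutes.

2.9 minutes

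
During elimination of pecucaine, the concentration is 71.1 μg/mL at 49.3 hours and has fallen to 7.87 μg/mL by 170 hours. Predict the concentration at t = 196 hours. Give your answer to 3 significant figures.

4.90 μg/mL

Over Δt = 170 − 49.3 = 120.7 hours, the level fell by a factor of 71.1/7.87 ≈ 9.0343.
n = log₂(9.0343) ≈ 3.1754 half-lives, so t½ = 120.7/3.1754 ≈ 38.011 hours.
From t = 170 to t = 196: 7.87 × (1/2)^((196−170)/38.011) ≈ 4.8985 μg/mL.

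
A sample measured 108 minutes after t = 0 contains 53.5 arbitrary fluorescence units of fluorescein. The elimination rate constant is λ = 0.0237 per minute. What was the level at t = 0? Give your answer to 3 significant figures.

692 arbitrary fluorescence units

t½ = ln 2 / λ = 0.69315 / 0.0237 ≈ 29.247 minutes.
Number of half-lives elapsed: n = 108/29.247 ≈ 3.6927.
A₀ = A × 2^n = 53.5 × 2^3.6927 = 53.5 × 12.931 ≈ 691.79 arbitrary fluorescence units.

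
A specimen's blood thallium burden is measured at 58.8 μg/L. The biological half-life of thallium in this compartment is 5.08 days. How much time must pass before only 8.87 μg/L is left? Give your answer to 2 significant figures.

Fraction remaining = 8.87/58.8 ≈ 0.15085.
n = log₂(58.8/8.87) = ln(6.6291)/ln 2 ≈ 2.7288 half-lives.
t = n × t½ = 2.7288 × 5.08 ≈ 13.862 days.

14 days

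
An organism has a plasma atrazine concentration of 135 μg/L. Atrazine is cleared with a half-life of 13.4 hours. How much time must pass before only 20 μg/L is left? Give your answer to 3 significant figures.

Fraction remaining = 20/135 ≈ 0.14815.
n = log₂(135/20) = ln(6.75)/ln 2 ≈ 2.7549 half-lives.
t = n × t½ = 2.7549 × 13.4 ≈ 36.915 hours.

36.9 hours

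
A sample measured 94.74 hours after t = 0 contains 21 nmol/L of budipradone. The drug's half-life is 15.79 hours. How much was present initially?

Number of half-lives elapsed: n = 94.74/15.79 ≈ 6.
A₀ = A × 2^n = 21 × 2^6 = 21 × 64 ≈ 1344 nmol/L.

1344 nmol/L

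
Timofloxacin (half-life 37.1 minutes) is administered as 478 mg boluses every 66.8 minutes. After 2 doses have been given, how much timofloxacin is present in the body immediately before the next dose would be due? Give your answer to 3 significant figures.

177 mg

The 2 doses were given 133.6, 66.8 minutes ago.
Total = 478·(1/2)^(133.6/37.1) + 478·(1/2)^(66.8/37.1)
      = 39.391 + 137.22 ≈ 176.61 mg.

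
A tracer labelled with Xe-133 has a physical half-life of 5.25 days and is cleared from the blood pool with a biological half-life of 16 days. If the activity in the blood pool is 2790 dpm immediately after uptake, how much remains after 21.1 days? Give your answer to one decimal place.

1/t_eff = 1/t_phys + 1/t_biol = 1/5.25 + 1/16 = 0.25298 per day.
t_eff = 5.25 × 16 / (5.25 + 16) ≈ 3.9529 days.
Remaining = 2790 × (1/2)^(21.1/3.9529) = 2790 × (1/2)^5.3378 ≈ 68.987 dpm.

69.0 dpm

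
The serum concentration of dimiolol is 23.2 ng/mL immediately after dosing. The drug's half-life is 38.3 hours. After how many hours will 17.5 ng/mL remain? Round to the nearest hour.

Fraction remaining = 17.5/23.2 ≈ 0.75431.
n = log₂(23.2/17.5) = ln(1.3257)/ln 2 ≈ 0.40677 half-lives.
t = n × t½ = 0.40677 × 38.3 ≈ 15.579 hours.

16 hours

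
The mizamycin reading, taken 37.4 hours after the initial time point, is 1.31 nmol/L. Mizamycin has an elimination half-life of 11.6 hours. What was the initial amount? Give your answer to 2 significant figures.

Number of half-lives elapsed: n = 37.4/11.6 ≈ 3.2241.
A₀ = A × 2^n = 1.31 × 2^3.2241 = 1.31 × 9.3446 ≈ 12.241 nmol/L.

12 nmol/L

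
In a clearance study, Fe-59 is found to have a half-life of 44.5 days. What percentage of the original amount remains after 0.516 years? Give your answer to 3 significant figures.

0.516 years = 188.34 days.
n = 188.34/44.5 ≈ 4.2324 half-lives.
Fraction remaining = (1/2)^4.2324 ≈ 0.053203, i.e. 5.3203%.

5.32%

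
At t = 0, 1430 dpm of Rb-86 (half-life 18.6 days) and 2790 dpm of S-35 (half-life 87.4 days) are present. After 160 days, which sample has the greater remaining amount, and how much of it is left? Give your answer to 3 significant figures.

S-35, 784 dpm

Rb-86: 1430 × (1/2)^8.6022 ≈ 3.6799 dpm.
S-35: 2790 × (1/2)^1.8307 ≈ 784.37 dpm.
S-35 has more remaining, at ≈ 784.37 dpm.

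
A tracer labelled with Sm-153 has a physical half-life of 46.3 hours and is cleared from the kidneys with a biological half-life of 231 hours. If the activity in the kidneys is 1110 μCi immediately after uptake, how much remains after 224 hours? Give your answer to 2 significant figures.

1/t_eff = 1/t_phys + 1/t_biol = 1/46.3 + 1/231 = 0.025927 per hour.
t_eff = 46.3 × 231 / (46.3 + 231) ≈ 38.569 hours.
Remaining = 1110 × (1/2)^(224/38.569) = 1110 × (1/2)^5.8077 ≈ 19.817 μCi.

20 μCi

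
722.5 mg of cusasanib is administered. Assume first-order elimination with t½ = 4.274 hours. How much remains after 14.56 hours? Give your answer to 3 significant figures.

68.1 mg

Number of half-lives: n = 14.56/4.274 ≈ 3.4066.
Remaining = 722.5 × (1/2)^3.4066 = 722.5 × 0.094297 ≈ 68.13 mg.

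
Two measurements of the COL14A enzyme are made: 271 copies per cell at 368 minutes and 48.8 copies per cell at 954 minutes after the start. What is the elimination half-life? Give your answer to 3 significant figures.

237 minutes

Over Δt = 954 − 368 = 586 minutes, the level fell by a factor of 271/48.8 ≈ 5.5533.
n = log₂(5.5533) ≈ 2.4733 half-lives, so t½ = 586/2.4733 ≈ 236.93 minutes.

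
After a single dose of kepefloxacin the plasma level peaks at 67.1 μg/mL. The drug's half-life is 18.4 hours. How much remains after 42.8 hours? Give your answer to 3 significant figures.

Number of half-lives: n = 42.8/18.4 ≈ 2.3261.
Remaining = 67.1 × (1/2)^2.3261 = 67.1 × 0.19942 ≈ 13.381 μg/mL.

13.4 μg/mL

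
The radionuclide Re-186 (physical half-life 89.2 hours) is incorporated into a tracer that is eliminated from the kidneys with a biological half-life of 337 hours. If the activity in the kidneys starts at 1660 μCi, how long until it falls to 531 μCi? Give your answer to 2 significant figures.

1/t_eff = 1/t_phys + 1/t_biol = 1/89.2 + 1/337 = 0.014178 per hour.
t_eff = 89.2 × 337 / (89.2 + 337) ≈ 70.531 hours.
n = log₂(1660/531) ≈ 1.6444; t = 1.6444 × 70.531 ≈ 115.98 hours.

120 hours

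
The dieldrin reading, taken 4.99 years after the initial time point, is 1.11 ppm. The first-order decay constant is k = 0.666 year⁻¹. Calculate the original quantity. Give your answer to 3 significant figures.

30.8 ppm

t½ = ln 2 / k = 0.69315 / 0.666 ≈ 1.0408 years.
Number of half-lives elapsed: n = 4.99/1.0408 ≈ 4.7946.
A₀ = A × 2^n = 1.11 × 2^4.7946 = 1.11 × 27.753 ≈ 30.806 ppm.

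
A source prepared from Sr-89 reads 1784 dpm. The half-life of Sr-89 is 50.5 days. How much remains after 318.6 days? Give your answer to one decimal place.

Number of half-lives: n = 318.6/50.5 ≈ 6.3089.
Remaining = 1784 × (1/2)^6.3089 = 1784 × 0.012613 ≈ 22.502 dpm.

22.5 dpm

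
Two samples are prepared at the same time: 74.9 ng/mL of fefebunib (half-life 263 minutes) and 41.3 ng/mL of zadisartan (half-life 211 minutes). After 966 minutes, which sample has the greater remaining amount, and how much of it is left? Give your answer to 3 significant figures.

fefebunib: 74.9 × (1/2)^3.673 ≈ 5.8722 ng/mL.
zadisartan: 41.3 × (1/2)^4.5782 ≈ 1.7289 ng/mL.
Fefebunib has more remaining, at ≈ 5.8722 ng/mL.

fefebunib, 5.87 ng/mL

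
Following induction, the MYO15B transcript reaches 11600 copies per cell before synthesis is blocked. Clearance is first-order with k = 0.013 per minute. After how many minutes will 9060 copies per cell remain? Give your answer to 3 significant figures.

t½ = ln 2 / k = 0.69315 / 0.013 ≈ 53.319 minutes.
Fraction remaining = 9060/11600 ≈ 0.78103.
n = log₂(11600/9060) = ln(1.2804)/ln 2 ≈ 0.35654 half-lives.
t = n × t½ = 0.35654 × 53.319 ≈ 19.01 minutes.

19.0 minutes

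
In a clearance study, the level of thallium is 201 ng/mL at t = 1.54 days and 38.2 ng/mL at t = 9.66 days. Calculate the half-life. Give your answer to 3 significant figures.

3.39 days

Over Δt = 9.66 − 1.54 = 8.12 days, the level fell by a factor of 201/38.2 ≈ 5.2618.
n = log₂(5.2618) ≈ 2.3956 half-lives, so t½ = 8.12/2.3956 ≈ 3.3896 days.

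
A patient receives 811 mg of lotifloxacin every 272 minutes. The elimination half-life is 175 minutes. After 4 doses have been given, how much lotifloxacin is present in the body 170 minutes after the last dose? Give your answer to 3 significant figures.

619 mg

The 4 doses were given 986, 714, 442, 170 minutes ago.
Total = 811·(1/2)^(986/175) + 811·(1/2)^(714/175) + 811·(1/2)^(442/175) + 811·(1/2)^(170/175)
      = 16.328 + 47.953 + 140.83 + 413.61 ≈ 618.73 mg.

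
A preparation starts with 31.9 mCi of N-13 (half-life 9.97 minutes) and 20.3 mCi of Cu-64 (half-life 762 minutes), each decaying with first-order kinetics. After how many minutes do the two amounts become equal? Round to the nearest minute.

Set 31.9·(1/2)^(t/9.97) = 20.3·(1/2)^(t/762).
Taking log₂: log₂(31.9/20.3) = t·(1/9.97 − 1/762).
log₂(1.5714) = 0.65208; 1/9.97 − 1/762 = 0.098989.
t = 0.65208 / 0.098989 ≈ 6.5874 minutes.

7 minutes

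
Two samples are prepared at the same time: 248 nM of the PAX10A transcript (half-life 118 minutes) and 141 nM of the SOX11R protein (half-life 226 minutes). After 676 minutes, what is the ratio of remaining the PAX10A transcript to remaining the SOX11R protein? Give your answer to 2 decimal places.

0.26

PAX10A transcript: 248 × (1/2)^(676/118) = 248 × (1/2)^5.7288 ≈ 4.6763 nM.
SOX11R protein: 141 × (1/2)^(676/226) = 141 × (1/2)^2.9912 ≈ 17.733 nM.
Ratio ≈ 4.6763 / 17.733 ≈ 0.2637.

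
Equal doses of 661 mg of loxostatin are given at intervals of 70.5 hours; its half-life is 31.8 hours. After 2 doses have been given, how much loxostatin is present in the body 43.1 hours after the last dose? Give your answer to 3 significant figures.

314 mg

The 2 doses were given 113.6, 43.1 hours ago.
Total = 661·(1/2)^(113.6/31.8) + 661·(1/2)^(43.1/31.8)
      = 55.568 + 258.35 ≈ 313.91 mg.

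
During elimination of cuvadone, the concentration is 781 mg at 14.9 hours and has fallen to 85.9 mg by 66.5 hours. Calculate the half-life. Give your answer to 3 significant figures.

Over Δt = 66.5 − 14.9 = 51.6 hours, the level fell by a factor of 781/85.9 ≈ 9.092.
n = log₂(9.092) ≈ 3.1846 half-lives, so t½ = 51.6/3.1846 ≈ 16.203 hours.

16.2 hours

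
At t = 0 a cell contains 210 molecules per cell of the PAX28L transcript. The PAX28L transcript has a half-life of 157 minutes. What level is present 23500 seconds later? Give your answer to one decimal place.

37.3 molecules per cell

Convert the elapsed time: 23500 seconds = 391.667 minutes.
Number of half-lives: n = 391.667/157 ≈ 2.4947.
Remaining = 210 × (1/2)^2.4947 = 210 × 0.17743 ≈ 37.26 molecules per cell.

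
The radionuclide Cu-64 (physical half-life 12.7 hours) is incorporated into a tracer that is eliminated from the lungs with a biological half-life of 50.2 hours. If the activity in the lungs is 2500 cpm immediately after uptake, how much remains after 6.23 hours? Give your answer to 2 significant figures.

1/t_eff = 1/t_phys + 1/t_biol = 1/12.7 + 1/50.2 = 0.09866 per hour.
t_eff = 12.7 × 50.2 / (12.7 + 50.2) ≈ 10.136 hours.
Remaining = 2500 × (1/2)^(6.23/10.136) = 2500 × (1/2)^0.61465 ≈ 1632.7 cpm.

1600 cpm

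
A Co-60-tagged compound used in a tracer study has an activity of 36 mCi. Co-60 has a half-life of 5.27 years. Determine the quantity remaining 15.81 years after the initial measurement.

4.5 mCi

Elapsed time is 3 half-lives (15.81/5.27).
Each half-life halves the amount: 36 × (1/2)^3 = 36/8 = 4.5 mCi.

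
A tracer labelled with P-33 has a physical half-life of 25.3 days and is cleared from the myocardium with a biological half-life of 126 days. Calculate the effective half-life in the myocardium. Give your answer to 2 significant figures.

21 days

1/t_eff = 1/t_phys + 1/t_biol = 1/25.3 + 1/126 = 0.047462 per day.
t_eff = 25.3 × 126 / (25.3 + 126) ≈ 21.069 days.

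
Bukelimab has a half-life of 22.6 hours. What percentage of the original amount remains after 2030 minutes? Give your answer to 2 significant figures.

2030 minutes = 33.8333 hours.
n = 33.8333/22.6 ≈ 1.4971 half-lives.
Fraction remaining = (1/2)^1.4971 ≈ 0.35428, i.e. 35.428%.

35%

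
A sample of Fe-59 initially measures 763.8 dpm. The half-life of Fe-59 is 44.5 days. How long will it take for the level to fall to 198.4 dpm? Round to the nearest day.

Fraction remaining = 198.4/763.8 ≈ 0.25975.
n = log₂(763.8/198.4) = ln(3.8498)/ln 2 ≈ 1.9448 half-lives.
t = n × t½ = 1.9448 × 44.5 ≈ 86.543 days.

87 days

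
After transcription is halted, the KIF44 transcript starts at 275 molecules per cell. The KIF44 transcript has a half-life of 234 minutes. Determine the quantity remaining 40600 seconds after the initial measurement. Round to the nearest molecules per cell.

Convert the elapsed time: 40600 seconds = 676.667 minutes.
Number of half-lives: n = 676.667/234 ≈ 2.8917.
Remaining = 275 × (1/2)^2.8917 = 275 × 0.13474 ≈ 37.054 molecules per cell.

37 molecules per cell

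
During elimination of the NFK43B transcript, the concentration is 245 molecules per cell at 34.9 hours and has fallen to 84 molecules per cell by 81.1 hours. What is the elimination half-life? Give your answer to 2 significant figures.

30 hours

Over Δt = 81.1 − 34.9 = 46.2 hours, the level fell by a factor of 245/84 ≈ 2.9167.
n = log₂(2.9167) ≈ 1.5443 half-lives, so t½ = 46.2/1.5443 ≈ 29.916 hours.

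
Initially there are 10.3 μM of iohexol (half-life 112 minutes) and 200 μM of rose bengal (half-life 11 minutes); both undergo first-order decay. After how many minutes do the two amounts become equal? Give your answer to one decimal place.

Set 10.3·(1/2)^(t/112) = 200·(1/2)^(t/11).
Taking log₂: log₂(10.3/200) = t·(1/112 − 1/11).
log₂(0.0515) = -4.2793; 1/112 − 1/11 = -0.081981.
t = -4.2793 / -0.081981 ≈ 52.199 minutes.

52.2 minutes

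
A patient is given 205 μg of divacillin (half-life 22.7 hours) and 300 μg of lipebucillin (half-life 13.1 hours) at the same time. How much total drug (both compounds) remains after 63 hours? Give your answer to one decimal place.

divacillin: 205 × (1/2)^(63/22.7) = 205 × (1/2)^2.7753 ≈ 29.943 μg.
lipebucillin: 300 × (1/2)^(63/13.1) = 300 × (1/2)^4.8092 ≈ 10.701 μg.
Total = 29.943 + 10.701 ≈ 40.644 μg.

40.6 μg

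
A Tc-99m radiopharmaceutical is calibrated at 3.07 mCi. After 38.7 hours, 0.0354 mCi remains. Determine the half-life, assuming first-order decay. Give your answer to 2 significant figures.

6.0 hours

A/A₀ = 0.0354/3.07 ≈ 0.011531.
n = log₂(86.723) ≈ 6.4383 half-lives elapsed in 38.7 hours.
t½ = 38.7/6.4383 ≈ 6.0109 hours.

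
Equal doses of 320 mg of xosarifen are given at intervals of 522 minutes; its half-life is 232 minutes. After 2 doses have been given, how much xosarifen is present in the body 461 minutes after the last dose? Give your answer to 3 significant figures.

97.7 mg

The 2 doses were given 983, 461 minutes ago.
Total = 320·(1/2)^(983/232) + 320·(1/2)^(461/232)
      = 16.969 + 80.72 ≈ 97.69 mg.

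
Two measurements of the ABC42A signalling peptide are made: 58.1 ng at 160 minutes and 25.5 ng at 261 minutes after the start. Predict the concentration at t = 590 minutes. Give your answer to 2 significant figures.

Over Δt = 261 − 160 = 101 minutes, the level fell by a factor of 58.1/25.5 ≈ 2.2784.
n = log₂(2.2784) ≈ 1.188 half-lives, so t½ = 101/1.188 ≈ 85.014 minutes.
From t = 261 to t = 590: 25.5 × (1/2)^((590−261)/85.014) ≈ 1.7441 ng.

1.7 ng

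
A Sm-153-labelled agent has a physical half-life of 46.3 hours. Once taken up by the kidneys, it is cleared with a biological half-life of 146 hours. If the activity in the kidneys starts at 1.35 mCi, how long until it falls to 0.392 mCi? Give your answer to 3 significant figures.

1/t_eff = 1/t_phys + 1/t_biol = 1/46.3 + 1/146 = 0.028448 per hour.
t_eff = 46.3 × 146 / (46.3 + 146) ≈ 35.152 hours.
n = log₂(1.35/0.392) ≈ 1.784; t = 1.784 × 35.152 ≈ 62.713 hours.

62.7 hours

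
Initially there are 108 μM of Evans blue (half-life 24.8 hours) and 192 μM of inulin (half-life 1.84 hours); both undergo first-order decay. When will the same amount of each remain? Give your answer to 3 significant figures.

Set 108·(1/2)^(t/24.8) = 192·(1/2)^(t/1.84).
Taking log₂: log₂(108/192) = t·(1/24.8 − 1/1.84).
log₂(0.5625) = -0.83007; 1/24.8 − 1/1.84 = -0.50316.
t = -0.83007 / -0.50316 ≈ 1.6497 hours.

1.65 hours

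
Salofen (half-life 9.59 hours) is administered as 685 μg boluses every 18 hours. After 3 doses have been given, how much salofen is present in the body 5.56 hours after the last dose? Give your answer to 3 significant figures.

617 μg

The 3 doses were given 41.56, 23.56, 5.56 hours ago.
Total = 685·(1/2)^(41.56/9.59) + 685·(1/2)^(23.56/9.59) + 685·(1/2)^(5.56/9.59)
      = 33.972 + 124.78 + 458.31 ≈ 617.06 μg.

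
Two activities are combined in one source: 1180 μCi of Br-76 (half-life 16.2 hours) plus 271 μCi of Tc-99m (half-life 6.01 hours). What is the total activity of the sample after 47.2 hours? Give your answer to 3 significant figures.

158 μCi

Br-76: 1180 × (1/2)^(47.2/16.2) = 1180 × (1/2)^2.9136 ≈ 156.61 μCi.
Tc-99m: 271 × (1/2)^(47.2/6.01) = 271 × (1/2)^7.8536 ≈ 1.1717 μCi.
Total = 156.61 + 1.1717 ≈ 157.78 μCi.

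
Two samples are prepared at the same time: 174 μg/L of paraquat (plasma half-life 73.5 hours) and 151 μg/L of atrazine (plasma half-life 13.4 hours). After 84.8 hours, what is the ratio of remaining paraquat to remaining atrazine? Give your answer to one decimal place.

paraquat: 174 × (1/2)^(84.8/73.5) = 174 × (1/2)^1.1537 ≈ 78.206 μg/L.
atrazine: 151 × (1/2)^(84.8/13.4) = 151 × (1/2)^6.3284 ≈ 1.8791 μg/L.
Ratio ≈ 78.206 / 1.8791 ≈ 41.619.

41.6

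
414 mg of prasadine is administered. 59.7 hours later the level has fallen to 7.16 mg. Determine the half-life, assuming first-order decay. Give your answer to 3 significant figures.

10.2 hours

A/A₀ = 7.16/414 ≈ 0.017295.
n = log₂(57.821) ≈ 5.8535 half-lives elapsed in 59.7 hours.
t½ = 59.7/5.8535 ≈ 10.199 hours.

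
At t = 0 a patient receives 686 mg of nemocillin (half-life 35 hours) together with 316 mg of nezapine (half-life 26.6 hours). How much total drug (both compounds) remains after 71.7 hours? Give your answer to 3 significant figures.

nemocillin: 686 × (1/2)^(71.7/35) = 686 × (1/2)^2.0486 ≈ 165.82 mg.
nezapine: 316 × (1/2)^(71.7/26.6) = 316 × (1/2)^2.6955 ≈ 48.783 mg.
Total = 165.82 + 48.783 ≈ 214.6 mg.

215 mg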